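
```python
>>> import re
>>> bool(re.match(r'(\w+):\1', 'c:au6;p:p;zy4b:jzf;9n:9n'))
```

False

`match` is anchored at position 0; if the pattern doesn't fit there, it returns None.
Here position 0 doesn't satisfy it, so the call returns None, and `bool(None)` is False.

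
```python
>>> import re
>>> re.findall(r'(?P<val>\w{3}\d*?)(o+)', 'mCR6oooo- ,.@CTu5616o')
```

Pattern: exactly 3 of a word character, then zero or more of a digit (lazy) (captured as 'val'); then one or more of a literal 'o' (captured).
With 2 capturing groups, `findall` returns a 2-tuple per match.

[('mCR6', 'oooo'), ('CTu5616', 'o')]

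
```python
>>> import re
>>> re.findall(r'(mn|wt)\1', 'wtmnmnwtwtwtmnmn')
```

['mn', 'wt', 'mn']

`\1` is not a pattern — it's the concrete string captured by group 1, re-applied verbatim.
`findall` collects group 1 from each match (3 total).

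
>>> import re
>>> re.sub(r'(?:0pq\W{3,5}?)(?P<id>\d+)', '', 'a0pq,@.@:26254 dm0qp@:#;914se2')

Pattern: the literal '0pq', then 3 to 5 of a non-word character (lazy) (non-capturing group); then one or more of a digit (captured as 'id').
Matches: at [1:14] → '0pq,@.@:26254'.
`sub` substitutes '' at each match site.

'a dm0qp@:#;914se2'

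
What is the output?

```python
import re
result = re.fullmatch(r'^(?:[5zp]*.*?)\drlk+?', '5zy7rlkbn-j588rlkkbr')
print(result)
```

None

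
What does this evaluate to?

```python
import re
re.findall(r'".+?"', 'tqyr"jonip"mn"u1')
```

The `?` after the quantifier makes it lazy — it takes as little as possible before letting the rest of the pattern try.
No capturing groups, so `findall` returns the 1 full match string.

['"jonip"']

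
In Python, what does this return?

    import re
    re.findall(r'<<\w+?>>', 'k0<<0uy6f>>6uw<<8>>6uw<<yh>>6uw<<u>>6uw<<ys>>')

Walking the string: at [2:11] → '<<0uy6f>>'; at [14:19] → '<<8>>'; at [22:28] → '<<yh>>'; at [31:36] → '<<u>>'; at [39:45] → '<<ys>>'.
`findall` yields the raw match text (5 of them) because the pattern has no groups.

['<<0uy6f>>', '<<8>>', '<<yh>>', '<<u>>', '<<ys>>']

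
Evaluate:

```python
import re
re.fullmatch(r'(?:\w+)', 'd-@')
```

None

This matches one or more of a word character (non-capturing group).
`re.fullmatch` requires the pattern to consume the entire string.
Here the string isn't matched end-to-end, so the call returns None.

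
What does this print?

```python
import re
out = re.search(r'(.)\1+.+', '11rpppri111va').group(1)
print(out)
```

1

The match spans [0:13] → '11rpppri111va'.
Captured: group 1 = '1'.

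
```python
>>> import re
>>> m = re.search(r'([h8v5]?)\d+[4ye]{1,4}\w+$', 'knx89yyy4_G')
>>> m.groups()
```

('8',)

Pattern: optionally one of [h8v5] (captured); then one or more of a digit; then 1 to 4 of one of [4ye], then one or more of a word character; then anchored at the end.
`re.search` tries every starting position until one works.
The match spans [3:11] → '89yyy4_G'.
Captured: group 1 = '8'.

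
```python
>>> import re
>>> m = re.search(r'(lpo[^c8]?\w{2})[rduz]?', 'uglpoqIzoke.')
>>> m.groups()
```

The pattern matches the literal 'lpo', then optionally any character except [c8], then exactly 2 of a word character (captured); then optionally one of [rduz].
Unlike `match`, `search` isn't anchored — it looks for the pattern anywhere in the string.
The match spans [2:8] → 'lpoqIz'.
Captured: group 1 = 'lpoqIz'.

('lpoqIz',)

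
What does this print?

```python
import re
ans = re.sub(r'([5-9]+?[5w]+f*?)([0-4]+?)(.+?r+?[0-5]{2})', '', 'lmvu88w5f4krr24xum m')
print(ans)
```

This matches one or more of a character in [5-9] (lazy), then one or more of one of [5w], then zero or more of a literal 'f' (lazy) (captured); then one or more of a character in [0-4] (lazy) (captured); then one or more of any character (lazy), then one or more of the literal 'r' (lazy), then exactly 2 of a character in [0-5] (captured).
Matches: at [4:15] → '88w5f4krr24'.
Every occurrence is swapped for ''.

lmvuxum m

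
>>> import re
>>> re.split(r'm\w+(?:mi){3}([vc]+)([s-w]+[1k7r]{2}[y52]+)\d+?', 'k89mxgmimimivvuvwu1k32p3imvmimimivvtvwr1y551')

The pattern matches the literal 'm', then one or more of a word character, then the literal 'mi' repeated 3 times; then one or more of one of [vc] (captured); then one or more of a character in [s-w], then exactly 2 of one of [1k7r], then one or more of one of [y52] (captured); then one or more of a digit (lazy).
Matches to split on: at [3:44] → 'mxgmimimivvuvwu1k32p3imvmimimivvtvwr1y551'.
Because the pattern has a capturing group, `split` also inserts each captured text between the pieces.

['k89', 'vv', 'tvwr1y55', '']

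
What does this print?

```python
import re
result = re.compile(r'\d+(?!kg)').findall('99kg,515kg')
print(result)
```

['9', '51']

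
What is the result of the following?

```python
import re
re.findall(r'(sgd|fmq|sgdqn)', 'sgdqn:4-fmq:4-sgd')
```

Alternation tries branches left to right and keeps the first one that lets the overall match succeed at that position.
Walking the string: at [0:3] match 'sgd', group 1 = 'sgd'; at [8:11] match 'fmq', group 1 = 'fmq'; at [14:17] match 'sgd', group 1 = 'sgd'.
With a single group, `findall` returns only what that group captured — 3 items.

['sgd', 'fmq', 'sgd']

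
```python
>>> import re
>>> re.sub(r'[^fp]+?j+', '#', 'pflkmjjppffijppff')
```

'pf#ppff#ppff'

The pattern matches one or more of any character except [fp] (lazy); then one or more of a literal 'j'.
Each match is replaced by '#'.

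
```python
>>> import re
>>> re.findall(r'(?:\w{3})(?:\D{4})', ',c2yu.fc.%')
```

['c2yu.fc']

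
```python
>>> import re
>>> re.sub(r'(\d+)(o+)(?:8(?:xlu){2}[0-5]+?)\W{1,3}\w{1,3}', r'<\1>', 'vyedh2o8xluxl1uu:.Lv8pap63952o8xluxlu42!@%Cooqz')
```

'vyedh2o8xluxl1uu:.Lv8pap<63952>qz'

Pattern: one or more of a digit (captured); then one or more of a literal 'o' (captured); then the literal '8', then the literal 'xlu' repeated 2 times, then one or more of a character in [0-5] (lazy) (non-capturing group); then 1 to 3 of a non-word character, then 1 to 3 of a word character.
Matches: at [24:45] → '63952o8xluxlu42!@%Coo'.
`\1` in the replacement pulls in group 1's text for each match.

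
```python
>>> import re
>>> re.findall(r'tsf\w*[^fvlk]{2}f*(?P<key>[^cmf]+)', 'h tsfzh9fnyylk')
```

['lk']

One capturing group, so `findall` returns just the captured substring from the one match — 1 in all.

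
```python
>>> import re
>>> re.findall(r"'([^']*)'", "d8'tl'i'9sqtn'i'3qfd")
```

['tl', '9sqtn']

Walking the string: at [2:6] match "'tl'", group 1 = 'tl'; at [7:14] match "'9sqtn'", group 1 = '9sqtn'.
With a single group, `findall` returns only what that group captured — 2 items.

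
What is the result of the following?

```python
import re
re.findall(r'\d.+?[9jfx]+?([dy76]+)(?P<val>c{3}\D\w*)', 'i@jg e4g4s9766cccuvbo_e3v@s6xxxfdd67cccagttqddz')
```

Pattern: a digit, then one or more of any character (lazy), then one or more of one of [9jfx] (lazy); then one or more of one of [dy76] (captured); then exactly 3 of the literal 'c', then a non-digit, then zero or more of a word character (captured as 'val').
Multiple groups make `findall` return tuples — one 2-tuple for each match.

[('766', 'cccuvbo_e3v'), ('dd67', 'cccagttqddz')]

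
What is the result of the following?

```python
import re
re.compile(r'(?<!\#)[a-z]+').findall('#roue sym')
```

['oue', 'sym']

Because the assertion is negative and zero-width, positions next to the forbidden text are skipped.
Since nothing is captured, `findall` lists the 2 matched substrings directly.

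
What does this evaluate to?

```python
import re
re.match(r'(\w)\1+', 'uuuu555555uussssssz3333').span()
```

(0, 4)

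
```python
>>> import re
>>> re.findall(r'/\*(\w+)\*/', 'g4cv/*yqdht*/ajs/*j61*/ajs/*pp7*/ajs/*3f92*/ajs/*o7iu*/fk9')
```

Walking the string: at [4:13] match '/*yqdht*/', group 1 = 'yqdht'; at [16:23] match '/*j61*/', group 1 = 'j61'; at [26:33] match '/*pp7*/', group 1 = 'pp7'; at [36:44] match '/*3f92*/', group 1 = '3f92'; at [47:55] match '/*o7iu*/', group 1 = 'o7iu'.
One capturing group, so `findall` returns just the captured substring from each match — 5 in all.

['yqdht', 'j61', 'pp7', '3f92', 'o7iu']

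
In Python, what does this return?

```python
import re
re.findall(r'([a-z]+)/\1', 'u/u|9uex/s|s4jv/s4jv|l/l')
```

['u', 'l']

After group 1 captures some text, `\1` only succeeds where that same text appears again.
Scanning left to right: at [0:3] match 'u/u', group 1 = 'u'; at [21:24] match 'l/l', group 1 = 'l'.
One capturing group, so `findall` returns just the captured substring from each match — 2 in all.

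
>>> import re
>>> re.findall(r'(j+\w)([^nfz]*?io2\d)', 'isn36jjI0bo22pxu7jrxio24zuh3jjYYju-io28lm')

[('jjI', '0bo22pxu7jrxio24'), ('jjY', 'Yju-io28')]

2 groups means each result is a tuple of 2 captured strings — 2 here.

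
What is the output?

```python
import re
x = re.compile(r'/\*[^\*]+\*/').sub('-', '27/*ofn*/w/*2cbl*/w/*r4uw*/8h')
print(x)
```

27-w-w-8h

Matches: at [2:9] → '/*ofn*/'; at [10:18] → '/*2cbl*/'; at [19:27] → '/*r4uw*/'.
Each match is replaced by '-'.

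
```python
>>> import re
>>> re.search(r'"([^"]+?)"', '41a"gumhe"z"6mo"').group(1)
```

`re.search` scans for the first position where the pattern succeeds.
The match spans [3:10] → '"gumhe"'.
Captured: group 1 = 'gumhe'.

'gumhe'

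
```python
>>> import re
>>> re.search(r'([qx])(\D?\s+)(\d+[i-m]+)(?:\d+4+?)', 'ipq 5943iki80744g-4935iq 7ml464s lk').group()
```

'q 5943iki80744'

This matches one of [qx] (captured); then optionally a non-digit, then one or more of whitespace (captured); then one or more of a digit, then one or more of a character in [i-m] (captured); then one or more of a digit, then one or more of the literal '4' (lazy) (non-capturing group).
`re.search` tries every starting position until one works.
The match spans [2:16] → 'q 5943iki80744'.
Captured: group 1 = 'q', group 2 = ' ', group 3 = '5943iki'.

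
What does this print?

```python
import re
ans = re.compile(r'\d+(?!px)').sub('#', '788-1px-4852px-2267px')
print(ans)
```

#-1px-#2px-#7px

The negative lookaround is zero-width — it rules out positions where the adjacent text would match, without consuming anything.
`sub` substitutes '#' at each match site.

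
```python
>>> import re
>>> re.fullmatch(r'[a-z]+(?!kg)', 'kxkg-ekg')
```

None

A negative assertion filters positions out without eating any characters.
`fullmatch` succeeds only if the pattern covers the string from start to end.
Here there's no way to consume every character, so the call returns None.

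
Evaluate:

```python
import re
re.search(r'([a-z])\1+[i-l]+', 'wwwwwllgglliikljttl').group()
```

'wwwwwll'

After group 1 captures some text, `\1` only succeeds where that same text appears again.
The match spans [0:7] → 'wwwwwll'.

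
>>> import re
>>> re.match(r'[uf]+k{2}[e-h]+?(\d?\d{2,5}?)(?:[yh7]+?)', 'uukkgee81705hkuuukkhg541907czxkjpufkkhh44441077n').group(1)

Pattern: one or more of one of [uf], then exactly 2 of a literal 'k'; then one or more of a character in [e-h] (lazy); then optionally a digit, then 2 to 5 of a digit (lazy) (captured); then one or more of one of [yh7] (lazy) (non-capturing group).
`match` is anchored at position 0; if the pattern doesn't fit there, it returns None.
The match spans [0:13] → 'uukkgee81705h'.
Captured: group 1 = '81705'.

'81705'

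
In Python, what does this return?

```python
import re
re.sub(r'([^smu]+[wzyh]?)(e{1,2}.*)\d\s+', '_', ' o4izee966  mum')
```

'_mum'

Every occurrence is swapped for '_'.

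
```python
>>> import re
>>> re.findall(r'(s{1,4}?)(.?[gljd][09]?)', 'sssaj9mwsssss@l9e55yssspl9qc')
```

The pattern matches 1 to 4 of a literal 's' (lazy) (captured); then optionally any character, then one of [gljd], then optionally one of [09] (captured).
Multiple groups make `findall` return tuples — one 2-tuple for each match.

[('sss', 'aj9'), ('ssss', '@l9'), ('sss', 'pl9')]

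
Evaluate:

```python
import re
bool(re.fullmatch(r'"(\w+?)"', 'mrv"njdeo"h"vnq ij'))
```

False

`re.fullmatch` is like wrapping the pattern in `^…$` (in single-line mode).
Here the pattern can't cover the whole string, so the call returns None, and `bool(None)` is False.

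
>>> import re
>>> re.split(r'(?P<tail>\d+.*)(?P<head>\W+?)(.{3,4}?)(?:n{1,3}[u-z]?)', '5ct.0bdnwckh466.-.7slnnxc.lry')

The pattern matches one or more of a digit, then zero or more of any character (captured as 'tail'); then one or more of a non-word character (lazy) (captured as 'head'); then 3 to 4 of any character (lazy) (captured); then 1 to 3 of a literal 'n', then optionally a character in [u-z] (non-capturing group).
A non-greedy quantifier consumes as few characters as it can — just enough that the remainder of the pattern still matches from where it stops; whatever follows it matches normally.
Matches to split on: at [0:24] → '5ct.0bdnwckh466.-.7slnnx'.
Because the pattern has a capturing group, `split` also inserts each captured text between the pieces.

['', '5ct.0bdnwckh466.-', '.', '7sl', 'c.lry']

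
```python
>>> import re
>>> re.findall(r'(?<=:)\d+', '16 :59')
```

Because the assertion is zero-width, the text it checks is not consumed and won't appear in the result.
Matches: at [4:6] → '59'.
Since nothing is captured, `findall` lists the 1 matched substring directly.

['59']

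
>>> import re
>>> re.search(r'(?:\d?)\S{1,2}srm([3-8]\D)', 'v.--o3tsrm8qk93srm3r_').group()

This matches optionally a digit (non-capturing group); then 1 to 2 of a non-whitespace character, then the literal 'srm'; then a character in [3-8], then a non-digit (captured).
`search` walks the string left to right and returns the first match it finds.
The match spans [5:12] → '3tsrm8q'.
Captured: group 1 = '8q'.

'3tsrm8q'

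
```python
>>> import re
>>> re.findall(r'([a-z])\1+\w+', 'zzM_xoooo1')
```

The backreference `\1` re-matches whatever the first group consumed, character for character.
One capturing group, so `findall` returns just the captured substring from the one match — 1 in all.

['z']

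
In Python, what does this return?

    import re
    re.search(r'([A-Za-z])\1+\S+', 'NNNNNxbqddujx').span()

(0, 13)

`\1` has to match the exact text group 1 already captured.
The match spans [0:13] → 'NNNNNxbqddujx'.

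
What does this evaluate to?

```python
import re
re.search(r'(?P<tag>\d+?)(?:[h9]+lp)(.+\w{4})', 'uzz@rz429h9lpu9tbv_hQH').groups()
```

('42', 'u9tbv_hQH')

The match spans [6:22] → '429h9lpu9tbv_hQH'.
Captured: group 1 = '42', group 2 = 'u9tbv_hQH'.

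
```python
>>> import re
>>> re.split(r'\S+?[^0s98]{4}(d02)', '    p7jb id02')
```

['    ', 'd02', '']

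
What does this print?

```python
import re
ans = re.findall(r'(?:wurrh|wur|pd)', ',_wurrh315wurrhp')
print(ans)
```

['wurrh', 'wurrh']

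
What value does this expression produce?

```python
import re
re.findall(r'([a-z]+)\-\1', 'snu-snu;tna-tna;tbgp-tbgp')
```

A backreference is literal: `\1` must see the identical characters the first group matched.
Because there's exactly one group, `findall` drops the full match and keeps group 1 from each hit.

['snu', 'tna', 'tbgp']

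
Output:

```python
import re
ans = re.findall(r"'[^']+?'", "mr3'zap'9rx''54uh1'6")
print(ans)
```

Scanning left to right: at [3:8] → "'zap'"; at [12:19] → "'54uh1'".
No capturing groups, so `findall` returns the 2 full match strings.

["'zap'", "'54uh1'"]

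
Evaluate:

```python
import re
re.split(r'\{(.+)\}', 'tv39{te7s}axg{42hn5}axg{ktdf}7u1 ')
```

Because the pattern has a capturing group, `split` also inserts each captured text between the pieces.

['tv39', 'te7s}axg{42hn5}axg{ktdf', '7u1 ']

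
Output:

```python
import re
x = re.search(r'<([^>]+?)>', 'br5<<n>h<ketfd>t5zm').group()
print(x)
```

<<n>

`re.search` scans for the first position where the pattern succeeds.
The match spans [3:7] → '<<n>'.
Captured: group 1 = '<n'.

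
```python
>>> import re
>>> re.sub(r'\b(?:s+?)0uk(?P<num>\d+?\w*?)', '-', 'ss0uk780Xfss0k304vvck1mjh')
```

'-80Xfss0k304vvck1mjh'

This matches a word boundary (`\b`, zero-width); then one or more of a literal 's' (lazy) (non-capturing group); then the literal '0', then the literal 'uk'; then one or more of a digit (lazy), then zero or more of a word character (lazy) (captured as 'num').
With the lazy modifier that quantifier settles for the fewest repetitions that let the rest of the pattern succeed (the atoms after it are unaffected and can still be greedy).
Matches: at [0:6] → 'ss0uk7'.
`sub` substitutes '-' at each match site.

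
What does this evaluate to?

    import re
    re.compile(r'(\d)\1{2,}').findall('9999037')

A backreference is literal: `\1` must see the identical characters the first group matched.
`findall` collects group 1 from the one match (1 total).

['9']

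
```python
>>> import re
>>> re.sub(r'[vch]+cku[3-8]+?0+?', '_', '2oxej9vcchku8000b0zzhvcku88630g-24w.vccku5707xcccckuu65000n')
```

'2oxej9vcchku8000b0zz_g-24w._7xcccckuu65000n'

Every occurrence is swapped for '_'.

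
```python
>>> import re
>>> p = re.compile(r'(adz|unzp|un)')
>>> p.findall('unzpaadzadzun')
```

['unzp', 'adz', 'adz', 'un']

Alternation tries branches left to right and keeps the first one that lets the overall match succeed at that position.
Walking the string: at [0:4] match 'unzp', group 1 = 'unzp'; at [5:8] match 'adz', group 1 = 'adz'; at [8:11] match 'adz', group 1 = 'adz'; at [11:13] match 'un', group 1 = 'un'.
One capturing group, so `findall` returns just the captured substring from each match — 4 in all.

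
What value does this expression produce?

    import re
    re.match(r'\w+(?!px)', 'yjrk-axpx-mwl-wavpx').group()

'yjrk'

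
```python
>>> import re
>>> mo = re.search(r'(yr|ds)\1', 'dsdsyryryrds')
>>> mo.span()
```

(0, 4)

`\1` has to match the exact text group 1 already captured.
`search` walks the string left to right and returns the first match it finds.
The match spans [0:4] → 'dsds'.
Captured: group 1 = 'ds'.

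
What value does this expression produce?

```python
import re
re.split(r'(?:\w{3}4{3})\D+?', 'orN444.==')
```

['', '==']

A non-greedy quantifier consumes as few characters as it can — just enough that the remainder of the pattern still matches from where it stops; whatever follows it matches normally.
Each match becomes a cut point; 2 segments remain.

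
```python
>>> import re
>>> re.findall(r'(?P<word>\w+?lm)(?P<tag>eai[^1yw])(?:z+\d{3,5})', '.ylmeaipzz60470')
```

[('ylm', 'eaip')]

The pattern matches one or more of a word character (lazy), then the literal 'lm' (captured as 'word'); then the literal 'eai', then any character except [1yw] (captured as 'tag'); then one or more of the literal 'z', then 3 to 5 of a digit (non-capturing group).
Walking the string: at [1:15] match 'ylmeaipzz60470', groups = ('ylm', 'eaip').
2 groups means the one result is a tuple of 2 captured strings — 1 here.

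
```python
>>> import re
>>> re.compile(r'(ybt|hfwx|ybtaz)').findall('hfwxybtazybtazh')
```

['hfwx', 'ybt', 'ybt']

Alternation tries branches left to right and keeps the first one that lets the overall match succeed at that position.
Walking the string: at [0:4] match 'hfwx', group 1 = 'hfwx'; at [4:7] match 'ybt', group 1 = 'ybt'; at [9:12] match 'ybt', group 1 = 'ybt'.
With a single group, `findall` returns only what that group captured — 3 items.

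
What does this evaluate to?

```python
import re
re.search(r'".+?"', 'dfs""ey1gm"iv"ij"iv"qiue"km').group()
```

'""ey1gm"'

Unlike `match`, `search` isn't anchored — it looks for the pattern anywhere in the string.
The match spans [3:11] → '""ey1gm"'.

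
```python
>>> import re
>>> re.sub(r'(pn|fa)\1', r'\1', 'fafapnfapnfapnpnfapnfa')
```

'fapnfapnfapnfapnfa'

`\1` has to match the exact text group 1 already captured.
Matches: at [0:4] → 'fafa'; at [12:16] → 'pnpn'.
`\1` in the replacement pulls in group 1's text for each match.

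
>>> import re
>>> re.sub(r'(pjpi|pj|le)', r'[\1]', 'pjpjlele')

'[pj][pj][le][le]'

Each match is replaced using the text its own group 1 captured.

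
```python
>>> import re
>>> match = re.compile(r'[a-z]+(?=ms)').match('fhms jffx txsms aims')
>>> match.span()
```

The positive lookaround only admits positions where the adjacent text matches; those characters stay outside the span.
`re.match` won't scan ahead — the pattern has to work from the very first character.
The match spans [0:2] → 'fh'.

(0, 2)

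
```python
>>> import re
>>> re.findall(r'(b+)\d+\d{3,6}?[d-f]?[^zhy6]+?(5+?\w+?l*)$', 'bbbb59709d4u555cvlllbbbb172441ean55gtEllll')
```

[('bbbb', '555cvlllbbbb172441ean55gtEllll')]

The pattern matches one or more of a literal 'b' (captured); then one or more of a digit, then 3 to 6 of a digit (lazy); then optionally a character in [d-f]; then one or more of any character except [zhy6] (lazy); then one or more of the literal '5' (lazy), then one or more of a word character (lazy), then zero or more of a literal 'l' (captured); then anchored at the end.
Scanning left to right: at [0:42] match 'bbbb59709d4u555cvlllbbbb172441ean55gtEllll', groups = ('bbbb', '555cvlllbbbb172441ean55gtEllll').
Multiple groups make `findall` return tuples — one 2-tuple for the one match.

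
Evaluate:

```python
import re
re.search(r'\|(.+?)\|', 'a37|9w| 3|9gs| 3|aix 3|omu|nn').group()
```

`search` walks the string left to right and returns the first match it finds.
The match spans [3:7] → '|9w|'.
Captured: group 1 = '9w'.

'|9w|'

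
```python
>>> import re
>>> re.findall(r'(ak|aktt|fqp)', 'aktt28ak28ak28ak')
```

['ak', 'ak', 'ak', 'ak']

Branches in `(...|...)` are attempted left-to-right; the first branch that allows the whole pattern to succeed is taken.
With a single group, `findall` returns only what that group captured — 4 items.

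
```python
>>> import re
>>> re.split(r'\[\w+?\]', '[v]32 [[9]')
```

['', '32 [', '']

Matches to split on: at [0:3] → '[v]'; at [7:10] → '[9]'.
`split` removes every match and returns the 3 fragments in between.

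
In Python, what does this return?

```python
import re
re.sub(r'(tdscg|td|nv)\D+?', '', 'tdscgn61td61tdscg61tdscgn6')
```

'61td61cg616'

`|` is ordered: at each position the engine commits to the first alternative that works.
Matches: at [0:6] → 'tdscgn'; at [12:15] → 'tds'; at [19:25] → 'tdscgn'.
Each match is replaced by ''.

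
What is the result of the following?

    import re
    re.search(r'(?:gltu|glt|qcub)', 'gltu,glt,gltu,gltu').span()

(0, 4)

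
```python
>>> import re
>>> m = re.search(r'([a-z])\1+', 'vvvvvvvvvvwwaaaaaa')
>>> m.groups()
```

The match spans [0:10] → 'vvvvvvvvvv'.
Captured: group 1 = 'v'.

('v',)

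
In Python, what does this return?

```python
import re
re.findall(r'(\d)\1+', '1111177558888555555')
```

['1', '7', '5', '8', '5']

`\1` is not a pattern — it's the concrete string captured by group 1, re-applied verbatim.
Scanning left to right: at [0:5] match '11111', group 1 = '1'; at [5:7] match '77', group 1 = '7'; at [7:9] match '55', group 1 = '5'; at [9:13] match '8888', group 1 = '8'; at [13:19] match '555555', group 1 = '5'.
One capturing group, so `findall` returns just the captured substring from each match — 5 in all.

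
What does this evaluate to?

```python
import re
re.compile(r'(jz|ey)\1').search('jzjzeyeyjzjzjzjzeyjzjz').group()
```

`\1` has to match the exact text group 1 already captured.
`re.search` scans for the first position where the pattern succeeds.
The match spans [0:4] → 'jzjz'.
Captured: group 1 = 'jz'.

'jzjz'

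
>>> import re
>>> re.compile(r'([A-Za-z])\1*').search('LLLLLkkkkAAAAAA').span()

`\1` has to match the exact text group 1 already captured.
The match spans [0:5] → 'LLLLL'.

(0, 5)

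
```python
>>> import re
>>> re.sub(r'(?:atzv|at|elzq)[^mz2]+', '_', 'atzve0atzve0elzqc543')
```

'_zve0_'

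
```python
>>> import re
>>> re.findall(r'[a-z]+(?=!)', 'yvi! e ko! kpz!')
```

['yvi', 'ko', 'kpz']

Lookahead/lookbehind check context without consuming it, so the matched span excludes the asserted characters.
Scanning left to right: at [0:3] → 'yvi'; at [7:9] → 'ko'; at [11:14] → 'kpz'.
No capturing groups, so `findall` returns the 3 full match strings.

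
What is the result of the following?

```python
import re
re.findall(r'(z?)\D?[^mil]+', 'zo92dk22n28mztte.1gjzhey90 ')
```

With a single group, `findall` returns only what that group captured — 2 items.

['z', '']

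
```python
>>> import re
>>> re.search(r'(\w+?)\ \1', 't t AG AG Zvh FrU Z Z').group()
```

A backreference is literal: `\1` must see the identical characters the first group matched.
`re.search` scans for the first position where the pattern succeeds.
The match spans [0:3] → 't t'.
Captured: group 1 = 't'.

't t'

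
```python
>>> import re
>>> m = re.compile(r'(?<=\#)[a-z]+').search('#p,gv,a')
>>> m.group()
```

Because the assertion is zero-width, the text it checks is not consumed and won't appear in the result.
The match spans [1:2] → 'p'.

'p'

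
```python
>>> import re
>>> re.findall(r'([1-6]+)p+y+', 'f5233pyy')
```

['5233']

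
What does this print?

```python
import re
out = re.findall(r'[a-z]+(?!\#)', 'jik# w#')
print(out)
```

Because the assertion is negative and zero-width, positions next to the forbidden text are skipped.
Since nothing is captured, `findall` lists the 1 matched substring directly.

['ji']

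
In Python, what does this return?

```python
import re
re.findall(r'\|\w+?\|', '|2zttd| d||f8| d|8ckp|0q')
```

Since nothing is captured, `findall` lists the 3 matched substrings directly.

['|2zttd|', '|f8|', '|8ckp|']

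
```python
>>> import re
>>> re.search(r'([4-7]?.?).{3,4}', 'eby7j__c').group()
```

The match spans [0:5] → 'eby7j'.

'eby7j'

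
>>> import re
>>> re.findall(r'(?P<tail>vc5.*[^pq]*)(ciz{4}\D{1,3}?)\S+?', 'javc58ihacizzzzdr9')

The pattern matches the literal 'vc5', then zero or more of any character, then zero or more of any character except [pq] (captured as 'tail'); then the literal 'ci', then exactly 4 of the literal 'z', then 1 to 3 of a non-digit (lazy) (captured); then one or more of a non-whitespace character (lazy).
Matches: at [2:17] match 'vc58ihacizzzzdr', groups = ('vc58iha', 'cizzzzd').
`findall` packs the 2 group values into a tuple for every match.

[('vc58iha', 'cizzzzd')]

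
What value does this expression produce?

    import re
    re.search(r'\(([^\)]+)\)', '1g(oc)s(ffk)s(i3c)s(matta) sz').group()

'(oc)'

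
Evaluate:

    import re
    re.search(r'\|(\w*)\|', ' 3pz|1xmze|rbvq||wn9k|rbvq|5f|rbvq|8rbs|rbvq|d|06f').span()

(4, 11)

`re.search` scans for the first position where the pattern succeeds.
The match spans [4:11] → '|1xmze|'.
Captured: group 1 = '1xmze'.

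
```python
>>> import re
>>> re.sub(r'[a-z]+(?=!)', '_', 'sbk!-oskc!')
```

The lookaround is zero-width — it requires the adjacent text to match without consuming it, so the asserted text isn't part of the match.
Matches: at [0:3] → 'sbk'; at [5:9] → 'oskc'.
Each match is replaced by '_'.

'_!-_!'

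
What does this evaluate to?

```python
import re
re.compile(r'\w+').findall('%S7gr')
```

The pattern matches one or more of a word character.
Walking the string: at [1:5] → 'S7gr'.
Since nothing is captured, `findall` lists the 1 matched substring directly.

['S7gr']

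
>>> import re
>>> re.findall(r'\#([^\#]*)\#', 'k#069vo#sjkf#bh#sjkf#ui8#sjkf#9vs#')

['069vo', 'bh', 'ui8', '9vs']

Scanning left to right: at [1:8] match '#069vo#', group 1 = '069vo'; at [12:16] match '#bh#', group 1 = 'bh'; at [20:25] match '#ui8#', group 1 = 'ui8'; at [29:34] match '#9vs#', group 1 = '9vs'.
One capturing group, so `findall` returns just the captured substring from each match — 4 in all.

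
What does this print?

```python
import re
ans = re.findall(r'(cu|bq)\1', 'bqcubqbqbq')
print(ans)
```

['bq']

The backreference `\1` re-matches whatever the first group consumed, character for character.
Walking the string: at [4:8] match 'bqbq', group 1 = 'bq'.
Because there's exactly one group, `findall` drops the full match and keeps group 1 from the one hit.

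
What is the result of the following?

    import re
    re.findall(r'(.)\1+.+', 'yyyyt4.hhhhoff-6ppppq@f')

['y']

The backreference `\1` re-matches whatever the first group consumed, character for character.
Walking the string: at [0:23] match 'yyyyt4.hhhhoff-6ppppq@f', group 1 = 'y'.
`findall` collects group 1 from the one match (1 total).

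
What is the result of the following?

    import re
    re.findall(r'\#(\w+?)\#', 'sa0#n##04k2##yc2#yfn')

Scanning left to right: at [3:6] match '#n#', group 1 = 'n'; at [6:12] match '#04k2#', group 1 = '04k2'; at [12:17] match '#yc2#', group 1 = 'yc2'.
One capturing group, so `findall` returns just the captured substring from each match — 3 in all.

['n', '04k2', 'yc2']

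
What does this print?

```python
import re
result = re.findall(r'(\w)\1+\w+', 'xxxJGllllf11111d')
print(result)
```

['x']

A backreference is literal: `\1` must see the identical characters the first group matched.
`findall` collects group 1 from the one match (1 total).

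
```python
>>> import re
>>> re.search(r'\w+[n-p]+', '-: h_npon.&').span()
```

(3, 9)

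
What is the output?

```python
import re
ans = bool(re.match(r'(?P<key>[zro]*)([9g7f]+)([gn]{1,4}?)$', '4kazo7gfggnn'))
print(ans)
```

False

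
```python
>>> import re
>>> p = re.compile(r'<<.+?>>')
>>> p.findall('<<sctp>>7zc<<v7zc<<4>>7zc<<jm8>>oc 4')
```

['<<sctp>>', '<<v7zc<<4>>', '<<jm8>>']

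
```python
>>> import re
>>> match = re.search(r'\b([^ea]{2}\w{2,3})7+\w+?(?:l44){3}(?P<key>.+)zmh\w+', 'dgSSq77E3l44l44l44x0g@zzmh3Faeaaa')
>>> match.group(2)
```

Pattern: a word boundary (`\b`, zero-width); then exactly 2 of any character except [ea], then 2 to 3 of a word character (captured); then one or more of the literal '7', then one or more of a word character (lazy), then the literal 'l44' repeated 3 times; then one or more of any character (captured as 'key'); then the literal 'zm', then a literal 'h', then one or more of a word character.
`search` walks the string left to right and returns the first match it finds.
The match spans [0:33] → 'dgSSq77E3l44l44l44x0g@zzmh3Faeaaa'.
Captured: group 1 = 'dgSSq', group 2 = 'x0g@z'.

'x0g@z'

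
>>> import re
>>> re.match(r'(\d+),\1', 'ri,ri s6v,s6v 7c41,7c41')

None

A backreference is literal: `\1` must see the identical characters the first group matched.
`match` is anchored at position 0; if the pattern doesn't fit there, it returns None.
Here the string doesn't start with a match, so the call returns None.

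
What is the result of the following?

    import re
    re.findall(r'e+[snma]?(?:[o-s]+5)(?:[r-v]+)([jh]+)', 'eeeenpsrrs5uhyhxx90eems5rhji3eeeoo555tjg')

['h', 'hj']

Because there's exactly one group, `findall` drops the full match and keeps group 1 from each hit.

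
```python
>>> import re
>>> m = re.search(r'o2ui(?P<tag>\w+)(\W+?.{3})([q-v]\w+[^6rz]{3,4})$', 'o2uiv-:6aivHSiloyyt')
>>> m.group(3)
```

'vHSiloyyt'

This matches the literal 'o2u', then the literal 'i'; then one or more of a word character (captured as 'tag'); then one or more of a non-word character (lazy), then exactly 3 of any character (captured); then a character in [q-v], then one or more of a word character, then 3 to 4 of any character except [6rz] (captured); then anchored at the end.
`search` walks the string left to right and returns the first match it finds.
The match spans [0:19] → 'o2uiv-:6aivHSiloyyt'.
Captured: group 1 = 'v', group 2 = '-:6ai', group 3 = 'vHSiloyyt'.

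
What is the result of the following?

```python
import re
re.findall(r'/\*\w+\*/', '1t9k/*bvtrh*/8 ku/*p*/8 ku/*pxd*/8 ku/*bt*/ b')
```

['/*bvtrh*/', '/*p*/', '/*pxd*/', '/*bt*/']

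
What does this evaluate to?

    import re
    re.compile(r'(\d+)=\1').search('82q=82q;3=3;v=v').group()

'3=3'

The backreference `\1` re-matches whatever the first group consumed, character for character.
`re.search` scans for the first position where the pattern succeeds.
The match spans [8:11] → '3=3'.
Captured: group 1 = '3'.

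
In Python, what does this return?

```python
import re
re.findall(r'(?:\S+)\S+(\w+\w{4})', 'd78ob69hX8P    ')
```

['9hX8P']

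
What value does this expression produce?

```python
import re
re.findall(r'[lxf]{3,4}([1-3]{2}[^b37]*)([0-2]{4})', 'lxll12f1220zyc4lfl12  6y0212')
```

Multiple groups make `findall` return tuples — one 2-tuple for the one match.

[('12f1220zyc4lfl12  6y', '0212')]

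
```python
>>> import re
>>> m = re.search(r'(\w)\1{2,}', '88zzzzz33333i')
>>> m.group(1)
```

The match spans [2:7] → 'zzzzz'.
Captured: group 1 = 'z'.

'z'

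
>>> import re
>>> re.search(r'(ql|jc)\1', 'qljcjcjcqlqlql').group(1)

'jc'

The match spans [2:6] → 'jcjc'.
Captured: group 1 = 'jc'.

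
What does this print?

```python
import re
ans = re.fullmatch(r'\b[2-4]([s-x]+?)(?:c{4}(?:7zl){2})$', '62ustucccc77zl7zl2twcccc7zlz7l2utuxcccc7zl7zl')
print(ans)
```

None

For `fullmatch`, every character of the input must be accounted for by the pattern.
Here there's no way to consume every character, so the call returns None.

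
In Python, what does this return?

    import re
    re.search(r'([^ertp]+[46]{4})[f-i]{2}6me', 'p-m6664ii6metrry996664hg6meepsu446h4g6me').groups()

('-m6664',)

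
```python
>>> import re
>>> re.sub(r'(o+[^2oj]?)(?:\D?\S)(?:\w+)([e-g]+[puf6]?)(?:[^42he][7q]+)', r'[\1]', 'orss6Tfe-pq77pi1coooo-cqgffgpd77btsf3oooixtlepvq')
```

'orss6Tfe-pq77pi1c[oooo-]'

This matches one or more of the literal 'o', then optionally any character except [2oj] (captured); then optionally a non-digit, then a non-whitespace character (non-capturing group); then one or more of a word character (non-capturing group); then one or more of a character in [e-g], then optionally one of [puf6] (captured); then any character except [42he], then one or more of one of [7q] (non-capturing group).
`\1` in the replacement pulls in group 1's text for each match.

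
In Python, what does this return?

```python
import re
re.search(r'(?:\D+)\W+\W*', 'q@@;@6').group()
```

'q@@;@'

Pattern: one or more of a non-digit (non-capturing group); then one or more of a non-word character, then zero or more of a non-word character.
The match spans [0:5] → 'q@@;@'.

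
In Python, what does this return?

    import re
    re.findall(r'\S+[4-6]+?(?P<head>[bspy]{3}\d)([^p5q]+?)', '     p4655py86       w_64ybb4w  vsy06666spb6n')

[('ybb4', 'w'), ('spb6', 'n')]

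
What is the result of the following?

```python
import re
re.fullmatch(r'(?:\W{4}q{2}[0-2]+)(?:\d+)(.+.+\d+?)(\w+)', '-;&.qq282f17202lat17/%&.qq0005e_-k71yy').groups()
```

('f17202lat17/%&.qq0005e_-k71', 'yy')

The match spans [0:38] → '-;&.qq282f17202lat17/%&.qq0005e_-k71yy'.
Captured: group 1 = 'f17202lat17/%&.qq0005e_-k71', group 2 = 'yy'.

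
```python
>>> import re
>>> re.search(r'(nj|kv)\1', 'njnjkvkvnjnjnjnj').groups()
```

`\1` is not a pattern — it's the concrete string captured by group 1, re-applied verbatim.
Unlike `match`, `search` isn't anchored — it looks for the pattern anywhere in the string.
The match spans [0:4] → 'njnj'.
Captured: group 1 = 'nj'.

('nj',)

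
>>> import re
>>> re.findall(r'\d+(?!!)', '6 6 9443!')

A negative assertion filters positions out without eating any characters.
Since nothing is captured, `findall` lists the 3 matched substrings directly.

['6', '6', '944']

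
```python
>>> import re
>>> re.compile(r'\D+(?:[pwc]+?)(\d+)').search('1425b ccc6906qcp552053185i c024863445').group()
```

'b ccc6906'

Pattern: one or more of a non-digit; then one or more of one of [pwc] (lazy) (non-capturing group); then one or more of a digit (captured).
The match spans [4:13] → 'b ccc6906'.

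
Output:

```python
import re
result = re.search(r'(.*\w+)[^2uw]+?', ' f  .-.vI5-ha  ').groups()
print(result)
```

(' f  .-.vI5-ha',)

The pattern matches zero or more of any character, then one or more of a word character (captured); then one or more of any character except [2uw] (lazy).
`re.search` tries every starting position until one works.
The match spans [0:14] → ' f  .-.vI5-ha '.
Captured: group 1 = ' f  .-.vI5-ha'.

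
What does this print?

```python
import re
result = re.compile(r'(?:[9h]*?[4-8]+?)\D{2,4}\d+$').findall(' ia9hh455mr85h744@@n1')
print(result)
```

['h744@@n1']

Pattern: zero or more of one of [9h] (lazy), then one or more of a character in [4-8] (lazy) (non-capturing group); then 2 to 4 of a non-digit; then one or more of a digit; then anchored at the end.
Scanning left to right: at [13:21] → 'h744@@n1'.
`findall` yields the raw match text (1 of them) because the pattern has no groups.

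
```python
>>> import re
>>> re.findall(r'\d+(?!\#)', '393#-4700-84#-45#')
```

A negative assertion filters positions out without eating any characters.
Scanning left to right: at [0:2] → '39'; at [5:9] → '4700'; at [10:11] → '8'; at [14:15] → '4'.
Since nothing is captured, `findall` lists the 4 matched substrings directly.

['39', '4700', '8', '4']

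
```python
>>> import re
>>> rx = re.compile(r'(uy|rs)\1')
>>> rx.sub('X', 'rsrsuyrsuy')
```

A backreference is literal: `\1` must see the identical characters the first group matched.
Matches: at [0:4] → 'rsrs'.
`sub` substitutes 'X' at each match site.

'Xuyrsuy'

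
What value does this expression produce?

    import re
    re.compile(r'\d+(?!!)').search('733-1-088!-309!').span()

(0, 3)

A negative assertion filters positions out without eating any characters.
`search` walks the string left to right and returns the first match it finds.
The match spans [0:3] → '733'.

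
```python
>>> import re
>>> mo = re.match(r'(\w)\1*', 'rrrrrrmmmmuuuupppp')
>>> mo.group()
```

'rrrrrr'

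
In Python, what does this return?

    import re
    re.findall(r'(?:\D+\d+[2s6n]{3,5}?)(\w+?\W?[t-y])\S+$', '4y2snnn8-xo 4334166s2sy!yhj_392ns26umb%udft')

This matches one or more of a non-digit, then one or more of a digit, then 3 to 5 of one of [2s6n] (lazy) (non-capturing group); then one or more of a word character (lazy), then optionally a non-word character, then a character in [t-y] (captured); then one or more of a non-whitespace character; then anchored at the end.
Walking the string: at [8:43] match '-xo 4334166s2sy!yhj_392ns26umb%udft', group 1 = 'y!y'.
One capturing group, so `findall` returns just the captured substring from the one match — 1 in all.

['y!y']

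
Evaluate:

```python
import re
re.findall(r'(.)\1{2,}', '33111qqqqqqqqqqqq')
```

After group 1 captures some text, `\1` only succeeds where that same text appears again.
Scanning left to right: at [2:5] match '111', group 1 = '1'; at [5:17] match 'qqqqqqqqqqqq', group 1 = 'q'.
Because there's exactly one group, `findall` drops the full match and keeps group 1 from each hit.

['1', 'q']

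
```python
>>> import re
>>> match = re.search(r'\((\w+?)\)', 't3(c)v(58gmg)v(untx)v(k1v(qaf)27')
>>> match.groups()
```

`re.search` scans for the first position where the pattern succeeds.
The match spans [2:5] → '(c)'.
Captured: group 1 = 'c'.

('c',)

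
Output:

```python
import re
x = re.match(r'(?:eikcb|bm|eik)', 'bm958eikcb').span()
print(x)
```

(0, 2)

With `match`, the pattern is implicitly anchored at the beginning.
The match spans [0:2] → 'bm'.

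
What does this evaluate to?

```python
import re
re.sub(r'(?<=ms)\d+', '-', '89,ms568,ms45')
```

'89,ms-,ms-'

Because the assertion is zero-width, the text it checks is not consumed and won't appear in the result.
`sub` substitutes '-' at each match site.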